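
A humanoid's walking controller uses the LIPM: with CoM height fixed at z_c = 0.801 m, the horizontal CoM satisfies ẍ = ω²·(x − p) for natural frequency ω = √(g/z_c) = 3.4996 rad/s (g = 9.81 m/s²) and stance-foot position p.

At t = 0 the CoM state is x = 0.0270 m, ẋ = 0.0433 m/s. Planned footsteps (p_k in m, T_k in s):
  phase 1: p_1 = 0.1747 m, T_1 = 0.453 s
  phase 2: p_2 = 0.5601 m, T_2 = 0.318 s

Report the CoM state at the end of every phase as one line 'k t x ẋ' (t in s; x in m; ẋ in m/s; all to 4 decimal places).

phase 1: p=0.1747, T=0.453, ωT=1.585319, cosh=2.542865, sinh=2.337982; start (x,ẋ)=(0.027000, 0.043300) → end (x,ẋ)=(-0.171954, -1.098376)
phase 2: p=0.5601, T=0.318, ωT=1.112873, cosh=1.685851, sinh=1.357237; start (x,ẋ)=(-0.171954, -1.098376) → end (x,ẋ)=(-1.100012, -5.328797)

1 0.4530 -0.1720 -1.0984
2 0.7710 -1.1000 -5.3288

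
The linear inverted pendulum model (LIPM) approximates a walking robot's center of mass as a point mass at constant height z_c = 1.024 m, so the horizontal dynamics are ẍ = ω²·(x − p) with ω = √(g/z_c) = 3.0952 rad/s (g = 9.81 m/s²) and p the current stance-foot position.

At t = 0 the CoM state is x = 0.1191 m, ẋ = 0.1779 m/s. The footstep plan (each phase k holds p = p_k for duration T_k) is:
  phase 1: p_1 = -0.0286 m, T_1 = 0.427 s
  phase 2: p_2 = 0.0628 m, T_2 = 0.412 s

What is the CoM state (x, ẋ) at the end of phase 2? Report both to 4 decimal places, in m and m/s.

phase 1: p=-0.0286, T=0.427, ωT=1.321650, cosh=2.008150, sinh=1.741455; start (x,ẋ)=(0.119100, 0.177900) → end (x,ẋ)=(0.368096, 1.153375)
phase 2: p=0.0628, T=0.412, ωT=1.275222, cosh=1.929433, sinh=1.650064; start (x,ẋ)=(0.368096, 1.153375) → end (x,ẋ)=(1.266717, 3.784591)

x = 1.2667, ẋ = 3.7846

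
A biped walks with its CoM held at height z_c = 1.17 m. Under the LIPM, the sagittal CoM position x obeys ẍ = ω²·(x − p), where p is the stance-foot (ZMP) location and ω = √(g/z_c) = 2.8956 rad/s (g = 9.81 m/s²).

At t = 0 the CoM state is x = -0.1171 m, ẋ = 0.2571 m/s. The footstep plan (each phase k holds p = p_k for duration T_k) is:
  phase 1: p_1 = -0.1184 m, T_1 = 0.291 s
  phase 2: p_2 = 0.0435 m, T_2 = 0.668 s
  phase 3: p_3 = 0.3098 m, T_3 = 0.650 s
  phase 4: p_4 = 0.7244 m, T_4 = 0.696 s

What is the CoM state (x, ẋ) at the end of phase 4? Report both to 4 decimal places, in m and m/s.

phase 1: p=-0.1184, T=0.291, ωT=0.842620, cosh=1.376512, sinh=0.945931; start (x,ẋ)=(-0.117100, 0.257100) → end (x,ẋ)=(-0.032621, 0.357462)
phase 2: p=0.0435, T=0.668, ωT=1.934261, cosh=3.531729, sinh=3.387198; start (x,ẋ)=(-0.032621, 0.357462) → end (x,ẋ)=(0.192810, 0.515862)
phase 3: p=0.3098, T=0.650, ωT=1.882140, cosh=3.359904, sinh=3.207640; start (x,ẋ)=(0.192810, 0.515862) → end (x,ẋ)=(0.488176, 0.646635)
phase 4: p=0.7244, T=0.696, ωT=2.015338, cosh=3.818268, sinh=3.684992; start (x,ẋ)=(0.488176, 0.646635) → end (x,ẋ)=(0.645354, -0.051544)

x = 0.6454, ẋ = -0.0515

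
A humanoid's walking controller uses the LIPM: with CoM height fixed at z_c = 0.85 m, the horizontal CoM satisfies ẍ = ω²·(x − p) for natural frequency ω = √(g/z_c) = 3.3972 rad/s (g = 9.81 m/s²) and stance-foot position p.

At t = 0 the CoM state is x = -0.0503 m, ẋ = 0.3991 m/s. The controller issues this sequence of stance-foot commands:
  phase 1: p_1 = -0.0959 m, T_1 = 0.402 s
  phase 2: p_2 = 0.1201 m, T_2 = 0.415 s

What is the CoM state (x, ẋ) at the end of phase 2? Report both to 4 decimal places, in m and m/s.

x = 0.9576, ẋ = 3.0397

phase 1: p=-0.0959, T=0.402, ωT=1.365674, cosh=2.086787, sinh=1.831578; start (x,ẋ)=(-0.050300, 0.399100) → end (x,ẋ)=(0.214430, 1.116571)
phase 2: p=0.1201, T=0.415, ωT=1.409838, cosh=2.169737, sinh=1.925555; start (x,ẋ)=(0.214430, 1.116571) → end (x,ẋ)=(0.957650, 3.039721)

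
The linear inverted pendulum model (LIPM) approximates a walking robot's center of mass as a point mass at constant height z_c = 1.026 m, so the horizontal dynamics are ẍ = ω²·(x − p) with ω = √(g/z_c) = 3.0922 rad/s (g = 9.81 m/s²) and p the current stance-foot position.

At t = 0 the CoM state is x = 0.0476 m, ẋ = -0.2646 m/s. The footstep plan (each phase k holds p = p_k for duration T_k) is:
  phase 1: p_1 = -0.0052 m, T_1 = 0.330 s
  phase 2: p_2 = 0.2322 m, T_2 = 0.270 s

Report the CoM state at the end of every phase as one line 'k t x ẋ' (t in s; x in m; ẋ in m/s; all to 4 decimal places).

1 0.3300 -0.0257 -0.2177
2 0.6000 -0.1868 -1.0440

phase 1: p=-0.0052, T=0.330, ωT=1.020426, cosh=1.567409, sinh=1.206968; start (x,ẋ)=(0.047600, -0.264600) → end (x,ẋ)=(-0.025721, -0.217677)
phase 2: p=0.2322, T=0.270, ωT=0.834894, cosh=1.369245, sinh=0.935325; start (x,ẋ)=(-0.025721, -0.217677) → end (x,ẋ)=(-0.186800, -1.044016)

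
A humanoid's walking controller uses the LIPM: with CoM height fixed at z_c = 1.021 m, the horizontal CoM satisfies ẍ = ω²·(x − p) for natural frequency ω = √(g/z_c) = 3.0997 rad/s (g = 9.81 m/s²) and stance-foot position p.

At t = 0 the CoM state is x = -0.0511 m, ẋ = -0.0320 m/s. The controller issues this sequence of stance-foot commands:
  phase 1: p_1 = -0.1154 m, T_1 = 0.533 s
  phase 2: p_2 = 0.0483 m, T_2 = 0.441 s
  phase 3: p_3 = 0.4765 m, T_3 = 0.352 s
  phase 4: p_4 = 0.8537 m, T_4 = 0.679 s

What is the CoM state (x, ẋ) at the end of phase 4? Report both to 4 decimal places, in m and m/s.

x = -0.3037, ẋ = -3.3858

phase 1: p=-0.1154, T=0.533, ωT=1.652140, cosh=2.704887, sinh=2.513248; start (x,ẋ)=(-0.051100, -0.032000) → end (x,ẋ)=(0.032579, 0.414361)
phase 2: p=0.0483, T=0.441, ωT=1.366968, cosh=2.089157, sinh=1.834278; start (x,ẋ)=(0.032579, 0.414361) → end (x,ẋ)=(0.260658, 0.776277)
phase 3: p=0.4765, T=0.352, ωT=1.091094, cosh=1.656690, sinh=1.320841; start (x,ẋ)=(0.260658, 0.776277) → end (x,ẋ)=(0.449702, 0.402346)
phase 4: p=0.8537, T=0.679, ωT=2.104696, cosh=4.163247, sinh=4.041364; start (x,ẋ)=(0.449702, 0.402346) → end (x,ẋ)=(-0.303666, -3.385818)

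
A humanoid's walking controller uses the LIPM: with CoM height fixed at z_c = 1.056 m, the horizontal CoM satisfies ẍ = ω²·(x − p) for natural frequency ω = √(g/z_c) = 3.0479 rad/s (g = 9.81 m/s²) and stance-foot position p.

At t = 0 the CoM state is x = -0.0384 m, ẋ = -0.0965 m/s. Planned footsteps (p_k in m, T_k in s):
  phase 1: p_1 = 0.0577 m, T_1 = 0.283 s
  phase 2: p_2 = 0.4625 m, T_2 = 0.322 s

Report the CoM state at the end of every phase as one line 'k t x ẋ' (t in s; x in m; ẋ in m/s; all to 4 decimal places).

phase 1: p=0.0577, T=0.283, ωT=0.862556, cosh=1.395645, sinh=0.973563; start (x,ẋ)=(-0.038400, -0.096500) → end (x,ẋ)=(-0.107246, -0.419839)
phase 2: p=0.4625, T=0.322, ωT=0.981424, cosh=1.521515, sinh=1.146738; start (x,ẋ)=(-0.107246, -0.419839) → end (x,ẋ)=(-0.562336, -2.630134)

1 0.2830 -0.1072 -0.4198
2 0.6050 -0.5623 -2.6301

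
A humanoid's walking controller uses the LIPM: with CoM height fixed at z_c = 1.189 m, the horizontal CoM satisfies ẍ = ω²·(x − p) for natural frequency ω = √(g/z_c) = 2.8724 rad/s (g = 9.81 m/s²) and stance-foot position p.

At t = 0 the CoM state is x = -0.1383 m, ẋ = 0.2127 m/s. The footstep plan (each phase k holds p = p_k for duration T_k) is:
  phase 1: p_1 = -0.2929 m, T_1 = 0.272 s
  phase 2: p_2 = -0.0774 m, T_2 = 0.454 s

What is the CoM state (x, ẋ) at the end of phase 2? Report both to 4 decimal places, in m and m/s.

phase 1: p=-0.2929, T=0.272, ωT=0.781293, cosh=1.321054, sinh=0.863240; start (x,ẋ)=(-0.138300, 0.212700) → end (x,ẋ)=(-0.024742, 0.664330)
phase 2: p=-0.0774, T=0.454, ωT=1.304070, cosh=1.977842, sinh=1.706417; start (x,ẋ)=(-0.024742, 0.664330) → end (x,ẋ)=(0.421409, 1.572041)

x = 0.4214, ẋ = 1.5720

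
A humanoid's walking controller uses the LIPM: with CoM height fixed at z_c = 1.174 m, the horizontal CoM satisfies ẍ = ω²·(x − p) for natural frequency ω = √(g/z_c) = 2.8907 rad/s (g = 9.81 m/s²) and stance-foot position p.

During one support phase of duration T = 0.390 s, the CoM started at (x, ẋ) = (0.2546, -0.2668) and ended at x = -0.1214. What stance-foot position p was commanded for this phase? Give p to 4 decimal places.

ωT = 2.8907·0.390 = 1.127373; cosh(ωT) = 1.705709, sinh(ωT) = 1.381826
x(T) = p + (x₀−p)·cosh(ωT) + (ẋ₀/ω)·sinh(ωT) ⇒ p·(1 − cosh) = x(T) − x₀·cosh − (ẋ₀/ω)·sinh
numerator   = -0.1214 − (0.2546)·1.705709 − (-0.2668/2.8907)·1.381826 = -0.428137
denominator = 1 − 1.705709 = -0.705709
p = -0.428137 / -0.705709 = 0.6067

p = 0.6067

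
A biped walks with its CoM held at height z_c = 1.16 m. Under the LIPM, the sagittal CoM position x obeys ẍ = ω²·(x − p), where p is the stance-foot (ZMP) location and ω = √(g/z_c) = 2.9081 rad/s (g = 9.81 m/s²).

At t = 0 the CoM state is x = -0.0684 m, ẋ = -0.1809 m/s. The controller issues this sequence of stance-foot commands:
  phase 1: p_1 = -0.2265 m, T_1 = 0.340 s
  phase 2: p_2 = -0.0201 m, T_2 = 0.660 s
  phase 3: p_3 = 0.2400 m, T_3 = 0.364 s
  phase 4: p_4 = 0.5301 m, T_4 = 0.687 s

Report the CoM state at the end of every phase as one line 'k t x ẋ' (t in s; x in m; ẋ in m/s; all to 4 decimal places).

phase 1: p=-0.2265, T=0.340, ωT=0.988754, cosh=1.529962, sinh=1.157922; start (x,ẋ)=(-0.068400, -0.180900) → end (x,ẋ)=(-0.056642, 0.255608)
phase 2: p=-0.0201, T=0.660, ωT=1.919346, cosh=3.481601, sinh=3.334898; start (x,ẋ)=(-0.056642, 0.255608) → end (x,ẋ)=(0.145796, 0.535532)
phase 3: p=0.2400, T=0.364, ωT=1.058548, cosh=1.614572, sinh=1.267613; start (x,ẋ)=(0.145796, 0.535532) → end (x,ẋ)=(0.321334, 0.517387)
phase 4: p=0.5301, T=0.687, ωT=1.997865, cosh=3.754460, sinh=3.618835; start (x,ẋ)=(0.321334, 0.517387) → end (x,ẋ)=(0.390134, -0.254527)

1 0.3400 -0.0566 0.2556
2 1.0000 0.1458 0.5355
3 1.3640 0.3213 0.5174
4 2.0510 0.3901 -0.2545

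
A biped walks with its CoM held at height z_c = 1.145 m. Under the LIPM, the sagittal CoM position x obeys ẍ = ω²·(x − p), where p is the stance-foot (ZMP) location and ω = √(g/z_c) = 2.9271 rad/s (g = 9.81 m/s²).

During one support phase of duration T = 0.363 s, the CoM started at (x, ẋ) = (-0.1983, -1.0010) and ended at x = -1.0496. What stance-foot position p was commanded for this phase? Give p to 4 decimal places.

ωT = 2.9271·0.363 = 1.062537; cosh(ωT) = 1.619641, sinh(ωT) = 1.274063
x(T) = p + (x₀−p)·cosh(ωT) + (ẋ₀/ω)·sinh(ωT) ⇒ p·(1 − cosh) = x(T) − x₀·cosh − (ẋ₀/ω)·sinh
numerator   = -1.0496 − (-0.1983)·1.619641 − (-1.0010/2.9271)·1.274063 = -0.292725
denominator = 1 − 1.619641 = -0.619641
p = -0.292725 / -0.619641 = 0.4724

p = 0.4724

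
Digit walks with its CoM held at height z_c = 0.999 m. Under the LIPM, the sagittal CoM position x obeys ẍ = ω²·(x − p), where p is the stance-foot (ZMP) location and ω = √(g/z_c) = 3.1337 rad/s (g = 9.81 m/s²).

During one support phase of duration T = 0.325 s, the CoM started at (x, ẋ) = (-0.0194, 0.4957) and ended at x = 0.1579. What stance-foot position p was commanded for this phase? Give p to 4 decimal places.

p = 0.0038

ωT = 3.1337·0.325 = 1.018452; cosh(ωT) = 1.565030, sinh(ωT) = 1.203877
x(T) = p + (x₀−p)·cosh(ωT) + (ẋ₀/ω)·sinh(ωT) ⇒ p·(1 − cosh) = x(T) − x₀·cosh − (ẋ₀/ω)·sinh
numerator   = 0.1579 − (-0.0194)·1.565030 − (0.4957/3.1337)·1.203877 = -0.002172
denominator = 1 − 1.565030 = -0.565030
p = -0.002172 / -0.565030 = 0.0038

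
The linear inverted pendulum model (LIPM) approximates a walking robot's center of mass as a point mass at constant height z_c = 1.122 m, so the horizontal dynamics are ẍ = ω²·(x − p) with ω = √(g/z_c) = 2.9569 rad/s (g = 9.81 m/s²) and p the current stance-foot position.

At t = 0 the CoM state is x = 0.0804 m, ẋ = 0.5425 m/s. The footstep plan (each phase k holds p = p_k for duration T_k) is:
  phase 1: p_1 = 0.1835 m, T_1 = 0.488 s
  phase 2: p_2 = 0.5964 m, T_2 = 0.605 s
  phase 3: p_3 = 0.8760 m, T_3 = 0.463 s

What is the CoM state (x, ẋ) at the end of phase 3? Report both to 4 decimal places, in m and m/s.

x = -0.5742, ẋ = -4.0174

phase 1: p=0.1835, T=0.488, ωT=1.442967, cosh=2.234732, sinh=1.998506; start (x,ẋ)=(0.080400, 0.542500) → end (x,ẋ)=(0.319763, 0.603085)
phase 2: p=0.5964, T=0.605, ωT=1.788925, cosh=3.075077, sinh=2.907937; start (x,ẋ)=(0.319763, 0.603085) → end (x,ẋ)=(0.338819, -0.524122)
phase 3: p=0.8760, T=0.463, ωT=1.369045, cosh=2.092971, sinh=1.838622; start (x,ẋ)=(0.338819, -0.524122) → end (x,ẋ)=(-0.574206, -4.017419)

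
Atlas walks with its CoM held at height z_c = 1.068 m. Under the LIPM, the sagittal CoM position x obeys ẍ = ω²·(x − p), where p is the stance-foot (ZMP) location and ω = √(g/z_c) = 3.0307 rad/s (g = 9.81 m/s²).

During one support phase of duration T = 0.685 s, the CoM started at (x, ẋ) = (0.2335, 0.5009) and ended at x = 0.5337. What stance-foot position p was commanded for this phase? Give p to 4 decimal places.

p = 0.3477

ωT = 3.0307·0.685 = 2.076030; cosh(ωT) = 4.049089, sinh(ωT) = 3.923661
x(T) = p + (x₀−p)·cosh(ωT) + (ẋ₀/ω)·sinh(ωT) ⇒ p·(1 − cosh) = x(T) − x₀·cosh − (ẋ₀/ω)·sinh
numerator   = 0.5337 − (0.2335)·4.049089 − (0.5009/3.0307)·3.923661 = -1.060247
denominator = 1 − 4.049089 = -3.049089
p = -1.060247 / -3.049089 = 0.3477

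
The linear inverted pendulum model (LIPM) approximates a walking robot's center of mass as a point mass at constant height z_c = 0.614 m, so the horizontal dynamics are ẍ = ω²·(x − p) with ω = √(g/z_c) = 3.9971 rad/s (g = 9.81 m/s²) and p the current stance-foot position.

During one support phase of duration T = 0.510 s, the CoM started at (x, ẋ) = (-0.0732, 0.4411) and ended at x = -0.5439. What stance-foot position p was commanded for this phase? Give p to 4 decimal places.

ωT = 3.9971·0.510 = 2.038521; cosh(ωT) = 3.904732, sinh(ωT) = 3.774511
x(T) = p + (x₀−p)·cosh(ωT) + (ẋ₀/ω)·sinh(ωT) ⇒ p·(1 − cosh) = x(T) − x₀·cosh − (ẋ₀/ω)·sinh
numerator   = -0.5439 − (-0.0732)·3.904732 − (0.4411/3.9971)·3.774511 = -0.674610
denominator = 1 − 3.904732 = -2.904732
p = -0.674610 / -2.904732 = 0.2322

p = 0.2322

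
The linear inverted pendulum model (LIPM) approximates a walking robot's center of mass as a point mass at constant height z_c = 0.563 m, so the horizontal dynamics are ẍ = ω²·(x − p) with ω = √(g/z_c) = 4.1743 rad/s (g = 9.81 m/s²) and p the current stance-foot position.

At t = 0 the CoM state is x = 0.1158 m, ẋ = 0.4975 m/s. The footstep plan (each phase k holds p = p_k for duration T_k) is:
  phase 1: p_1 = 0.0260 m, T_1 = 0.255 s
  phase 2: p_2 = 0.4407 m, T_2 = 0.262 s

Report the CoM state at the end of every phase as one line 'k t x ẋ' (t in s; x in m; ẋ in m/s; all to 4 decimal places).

phase 1: p=0.0260, T=0.255, ωT=1.064446, cosh=1.622076, sinh=1.277158; start (x,ẋ)=(0.115800, 0.497500) → end (x,ẋ)=(0.323876, 1.285728)
phase 2: p=0.4407, T=0.262, ωT=1.093667, cosh=1.660093, sinh=1.325107; start (x,ẋ)=(0.323876, 1.285728) → end (x,ẋ)=(0.654908, 1.488230)

1 0.2550 0.3239 1.2857
2 0.5170 0.6549 1.4882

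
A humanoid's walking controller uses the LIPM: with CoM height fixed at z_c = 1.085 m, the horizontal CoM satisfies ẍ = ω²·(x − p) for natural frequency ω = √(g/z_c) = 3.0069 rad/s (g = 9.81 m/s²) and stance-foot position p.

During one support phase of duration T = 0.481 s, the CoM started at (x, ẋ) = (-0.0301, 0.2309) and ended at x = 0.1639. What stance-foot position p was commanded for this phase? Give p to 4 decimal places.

ωT = 3.0069·0.481 = 1.446319; cosh(ωT) = 2.241443, sinh(ωT) = 2.006008
x(T) = p + (x₀−p)·cosh(ωT) + (ẋ₀/ω)·sinh(ωT) ⇒ p·(1 − cosh) = x(T) − x₀·cosh − (ẋ₀/ω)·sinh
numerator   = 0.1639 − (-0.0301)·2.241443 − (0.2309/3.0069)·2.006008 = 0.077326
denominator = 1 − 2.241443 = -1.241443
p = 0.077326 / -1.241443 = -0.0623

p = -0.0623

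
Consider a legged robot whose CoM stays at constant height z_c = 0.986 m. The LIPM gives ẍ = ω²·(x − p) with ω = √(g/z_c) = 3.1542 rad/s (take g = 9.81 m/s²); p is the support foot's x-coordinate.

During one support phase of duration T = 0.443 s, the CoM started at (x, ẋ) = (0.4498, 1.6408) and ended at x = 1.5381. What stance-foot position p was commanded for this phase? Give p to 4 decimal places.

p = 0.3619

ωT = 3.1542·0.443 = 1.397311; cosh(ωT) = 2.145785, sinh(ωT) = 1.898524
x(T) = p + (x₀−p)·cosh(ωT) + (ẋ₀/ω)·sinh(ωT) ⇒ p·(1 − cosh) = x(T) − x₀·cosh − (ẋ₀/ω)·sinh
numerator   = 1.5381 − (0.4498)·2.145785 − (1.6408/3.1542)·1.898524 = -0.414677
denominator = 1 − 2.145785 = -1.145785
p = -0.414677 / -1.145785 = 0.3619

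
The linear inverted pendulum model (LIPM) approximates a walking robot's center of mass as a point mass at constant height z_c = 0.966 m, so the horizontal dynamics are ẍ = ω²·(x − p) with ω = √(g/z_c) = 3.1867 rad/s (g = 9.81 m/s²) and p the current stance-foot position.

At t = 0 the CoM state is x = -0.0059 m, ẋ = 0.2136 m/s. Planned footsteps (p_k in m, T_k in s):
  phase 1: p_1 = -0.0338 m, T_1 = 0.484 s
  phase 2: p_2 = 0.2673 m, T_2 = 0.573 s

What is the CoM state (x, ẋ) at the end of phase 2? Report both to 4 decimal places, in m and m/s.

x = 0.6855, ẋ = 1.4916

phase 1: p=-0.0338, T=0.484, ωT=1.542363, cosh=2.444750, sinh=2.230875; start (x,ẋ)=(-0.005900, 0.213600) → end (x,ẋ)=(0.183941, 0.720543)
phase 2: p=0.2673, T=0.573, ωT=1.825979, cosh=3.184966, sinh=3.023906; start (x,ẋ)=(0.183941, 0.720543) → end (x,ẋ)=(0.685538, 1.491634)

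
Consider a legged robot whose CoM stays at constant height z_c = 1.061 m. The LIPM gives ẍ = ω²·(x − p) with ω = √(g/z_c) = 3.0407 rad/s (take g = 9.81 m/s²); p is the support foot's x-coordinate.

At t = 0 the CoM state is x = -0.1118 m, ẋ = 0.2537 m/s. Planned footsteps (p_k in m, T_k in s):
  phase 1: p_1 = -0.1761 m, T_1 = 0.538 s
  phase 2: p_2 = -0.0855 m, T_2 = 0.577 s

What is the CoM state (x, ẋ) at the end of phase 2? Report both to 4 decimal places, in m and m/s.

x = 1.8367, ẋ = 5.8943

phase 1: p=-0.1761, T=0.538, ωT=1.635897, cosh=2.664418, sinh=2.469641; start (x,ẋ)=(-0.111800, 0.253700) → end (x,ẋ)=(0.201276, 1.158820)
phase 2: p=-0.0855, T=0.577, ωT=1.754484, cosh=2.976730, sinh=2.803734; start (x,ẋ)=(0.201276, 1.158820) → end (x,ẋ)=(1.836666, 5.894348)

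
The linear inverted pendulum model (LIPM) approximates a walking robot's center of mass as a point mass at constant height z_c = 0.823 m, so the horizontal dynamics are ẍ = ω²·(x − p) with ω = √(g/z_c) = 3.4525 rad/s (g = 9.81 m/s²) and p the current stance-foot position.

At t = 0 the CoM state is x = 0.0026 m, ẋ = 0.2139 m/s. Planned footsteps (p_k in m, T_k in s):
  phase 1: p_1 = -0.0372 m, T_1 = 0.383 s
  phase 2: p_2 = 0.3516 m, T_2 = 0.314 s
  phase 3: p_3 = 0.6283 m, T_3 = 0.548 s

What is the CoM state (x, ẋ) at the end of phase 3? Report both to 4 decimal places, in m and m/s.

x = -0.3889, ẋ = -3.2985

phase 1: p=-0.0372, T=0.383, ωT=1.322307, cosh=2.009294, sinh=1.742775; start (x,ẋ)=(0.002600, 0.213900) → end (x,ẋ)=(0.150744, 0.669262)
phase 2: p=0.3516, T=0.314, ωT=1.084085, cosh=1.647472, sinh=1.309261; start (x,ẋ)=(0.150744, 0.669262) → end (x,ẋ)=(0.274493, 0.194675)
phase 3: p=0.6283, T=0.548, ωT=1.891970, cosh=3.391598, sinh=3.240824; start (x,ẋ)=(0.274493, 0.194675) → end (x,ẋ)=(-0.388931, -3.298466)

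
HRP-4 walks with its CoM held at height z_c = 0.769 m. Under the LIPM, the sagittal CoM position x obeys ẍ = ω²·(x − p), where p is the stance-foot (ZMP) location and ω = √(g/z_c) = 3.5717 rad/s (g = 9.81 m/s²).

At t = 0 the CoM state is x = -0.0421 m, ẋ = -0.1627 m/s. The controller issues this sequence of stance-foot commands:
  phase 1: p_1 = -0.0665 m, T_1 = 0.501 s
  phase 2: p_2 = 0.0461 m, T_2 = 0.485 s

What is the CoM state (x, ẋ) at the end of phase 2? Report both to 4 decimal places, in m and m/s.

x = -0.6390, ẋ = -2.3833

phase 1: p=-0.0665, T=0.501, ωT=1.789422, cosh=3.076523, sinh=2.909467; start (x,ẋ)=(-0.042100, -0.162700) → end (x,ẋ)=(-0.123966, -0.246992)
phase 2: p=0.0461, T=0.485, ωT=1.732274, cosh=2.915190, sinh=2.738308; start (x,ẋ)=(-0.123966, -0.246992) → end (x,ẋ)=(-0.639037, -2.383348)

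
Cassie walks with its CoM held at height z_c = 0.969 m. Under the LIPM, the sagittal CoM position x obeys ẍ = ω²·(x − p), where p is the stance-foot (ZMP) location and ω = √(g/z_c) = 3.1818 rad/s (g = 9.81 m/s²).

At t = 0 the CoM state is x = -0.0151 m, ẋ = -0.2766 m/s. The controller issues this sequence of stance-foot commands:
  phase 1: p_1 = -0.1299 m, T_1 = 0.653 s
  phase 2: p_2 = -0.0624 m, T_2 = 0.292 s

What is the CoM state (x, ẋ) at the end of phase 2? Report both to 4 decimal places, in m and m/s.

x = 0.1256, ẋ = 0.6512

phase 1: p=-0.1299, T=0.653, ωT=2.077715, cosh=4.055709, sinh=3.930493; start (x,ẋ)=(-0.015100, -0.276600) → end (x,ẋ)=(-0.005990, 0.313885)
phase 2: p=-0.0624, T=0.292, ωT=0.929086, cosh=1.463554, sinh=1.068639; start (x,ẋ)=(-0.005990, 0.313885) → end (x,ẋ)=(0.125580, 0.651192)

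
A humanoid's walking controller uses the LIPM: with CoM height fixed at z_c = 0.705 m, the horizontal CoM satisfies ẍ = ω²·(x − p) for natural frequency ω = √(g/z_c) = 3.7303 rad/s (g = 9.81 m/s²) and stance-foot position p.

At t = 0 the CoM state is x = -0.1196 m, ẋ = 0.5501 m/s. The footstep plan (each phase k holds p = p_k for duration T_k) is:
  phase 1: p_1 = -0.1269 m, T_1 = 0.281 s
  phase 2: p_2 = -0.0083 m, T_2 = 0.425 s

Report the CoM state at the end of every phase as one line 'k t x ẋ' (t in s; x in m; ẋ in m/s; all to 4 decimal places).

phase 1: p=-0.1269, T=0.281, ωT=1.048214, cosh=1.601558, sinh=1.250995; start (x,ẋ)=(-0.119600, 0.550100) → end (x,ẋ)=(0.069273, 0.915083)
phase 2: p=-0.0083, T=0.425, ωT=1.585378, cosh=2.543002, sinh=2.338132; start (x,ẋ)=(0.069273, 0.915083) → end (x,ẋ)=(0.762538, 3.003646)

1 0.2810 0.0693 0.9151
2 0.7060 0.7625 3.0036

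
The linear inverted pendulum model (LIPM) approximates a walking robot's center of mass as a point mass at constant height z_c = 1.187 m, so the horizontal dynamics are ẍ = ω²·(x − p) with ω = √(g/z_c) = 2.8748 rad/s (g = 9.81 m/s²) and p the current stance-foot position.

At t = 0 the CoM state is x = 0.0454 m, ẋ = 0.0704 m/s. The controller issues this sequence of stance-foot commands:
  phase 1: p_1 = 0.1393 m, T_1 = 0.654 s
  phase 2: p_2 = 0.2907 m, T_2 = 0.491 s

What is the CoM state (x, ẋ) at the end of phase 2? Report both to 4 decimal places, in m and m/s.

x = -0.9736, ẋ = -3.5159

phase 1: p=0.1393, T=0.654, ωT=1.880119, cosh=3.353429, sinh=3.200857; start (x,ẋ)=(0.045400, 0.070400) → end (x,ẋ)=(-0.097202, -0.627970)
phase 2: p=0.2907, T=0.491, ωT=1.411527, cosh=2.172992, sinh=1.929222; start (x,ẋ)=(-0.097202, -0.627970) → end (x,ẋ)=(-0.973627, -3.515929)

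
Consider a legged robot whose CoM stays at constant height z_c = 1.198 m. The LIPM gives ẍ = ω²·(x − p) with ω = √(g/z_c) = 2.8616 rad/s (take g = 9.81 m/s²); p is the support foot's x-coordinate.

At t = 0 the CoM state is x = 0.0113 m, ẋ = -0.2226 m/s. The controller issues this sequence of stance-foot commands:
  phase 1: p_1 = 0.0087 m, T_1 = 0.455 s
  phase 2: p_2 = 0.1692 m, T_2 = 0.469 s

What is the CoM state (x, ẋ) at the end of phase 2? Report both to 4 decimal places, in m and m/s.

phase 1: p=0.0087, T=0.455, ωT=1.302028, cosh=1.974363, sinh=1.702383; start (x,ẋ)=(0.011300, -0.222600) → end (x,ẋ)=(-0.118593, -0.426827)
phase 2: p=0.1692, T=0.469, ωT=1.342090, cosh=2.044167, sinh=1.782868; start (x,ẋ)=(-0.118593, -0.426827) → end (x,ẋ)=(-0.685023, -2.340783)

x = -0.6850, ẋ = -2.3408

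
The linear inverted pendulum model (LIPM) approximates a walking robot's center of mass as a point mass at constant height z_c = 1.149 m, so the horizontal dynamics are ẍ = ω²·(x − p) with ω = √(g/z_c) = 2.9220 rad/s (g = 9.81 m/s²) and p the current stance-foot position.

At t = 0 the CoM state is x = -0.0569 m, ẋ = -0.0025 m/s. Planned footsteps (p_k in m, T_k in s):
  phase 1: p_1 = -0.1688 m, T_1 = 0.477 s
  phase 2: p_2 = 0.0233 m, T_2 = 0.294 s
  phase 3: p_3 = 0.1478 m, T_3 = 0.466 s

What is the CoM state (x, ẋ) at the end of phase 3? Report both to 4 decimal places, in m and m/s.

phase 1: p=-0.1688, T=0.477, ωT=1.393794, cosh=2.139122, sinh=1.890990; start (x,ẋ)=(-0.056900, -0.002500) → end (x,ẋ)=(0.068950, 0.612952)
phase 2: p=0.0233, T=0.294, ωT=0.859068, cosh=1.392258, sinh=0.968701; start (x,ẋ)=(0.068950, 0.612952) → end (x,ẋ)=(0.290062, 0.982602)
phase 3: p=0.1478, T=0.466, ωT=1.361652, cosh=2.079436, sinh=1.823199; start (x,ẋ)=(0.290062, 0.982602) → end (x,ẋ)=(1.056726, 2.801144)

x = 1.0567, ẋ = 2.8011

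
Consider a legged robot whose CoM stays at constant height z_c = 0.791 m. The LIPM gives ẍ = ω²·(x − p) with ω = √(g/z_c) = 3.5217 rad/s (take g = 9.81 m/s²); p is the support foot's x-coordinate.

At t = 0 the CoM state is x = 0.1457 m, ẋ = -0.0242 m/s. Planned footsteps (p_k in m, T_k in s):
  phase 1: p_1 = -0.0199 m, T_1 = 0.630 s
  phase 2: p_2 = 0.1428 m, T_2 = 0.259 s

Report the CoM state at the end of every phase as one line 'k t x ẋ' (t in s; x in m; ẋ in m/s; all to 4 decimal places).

1 0.6300 0.7192 2.5370
2 0.8890 1.7282 5.7868

phase 1: p=-0.0199, T=0.630, ωT=2.218671, cosh=4.651928, sinh=4.543174; start (x,ẋ)=(0.145700, -0.024200) → end (x,ẋ)=(0.719240, 2.536973)
phase 2: p=0.1428, T=0.259, ωT=0.912120, cosh=1.445634, sinh=1.043962; start (x,ẋ)=(0.719240, 2.536973) → end (x,ẋ)=(1.728174, 5.786828)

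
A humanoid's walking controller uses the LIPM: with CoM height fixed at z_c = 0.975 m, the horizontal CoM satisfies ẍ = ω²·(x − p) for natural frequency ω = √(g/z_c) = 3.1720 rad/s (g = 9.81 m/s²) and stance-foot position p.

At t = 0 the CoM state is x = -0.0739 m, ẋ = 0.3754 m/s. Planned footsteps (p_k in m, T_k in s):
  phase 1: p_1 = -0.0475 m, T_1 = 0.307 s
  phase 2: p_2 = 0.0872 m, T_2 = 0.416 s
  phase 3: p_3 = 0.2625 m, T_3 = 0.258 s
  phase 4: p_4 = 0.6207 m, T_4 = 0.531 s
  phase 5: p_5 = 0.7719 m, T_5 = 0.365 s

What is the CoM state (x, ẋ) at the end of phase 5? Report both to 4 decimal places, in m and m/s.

phase 1: p=-0.0475, T=0.307, ωT=0.973804, cosh=1.512821, sinh=1.135177; start (x,ẋ)=(-0.073900, 0.375400) → end (x,ẋ)=(0.046908, 0.472852)
phase 2: p=0.0872, T=0.416, ωT=1.319552, cosh=2.004500, sinh=1.737245; start (x,ẋ)=(0.046908, 0.472852) → end (x,ẋ)=(0.265406, 0.725799)
phase 3: p=0.2625, T=0.258, ωT=0.818376, cosh=1.353982, sinh=0.912834; start (x,ẋ)=(0.265406, 0.725799) → end (x,ẋ)=(0.475304, 0.991133)
phase 4: p=0.6207, T=0.531, ωT=1.684332, cosh=2.787209, sinh=2.601641; start (x,ẋ)=(0.475304, 0.991133) → end (x,ẋ)=(1.028369, 1.562633)
phase 5: p=0.7719, T=0.365, ωT=1.157780, cosh=1.748521, sinh=1.434338; start (x,ẋ)=(1.028369, 1.562633) → end (x,ẋ)=(1.926945, 3.899160)

x = 1.9269, ẋ = 3.8992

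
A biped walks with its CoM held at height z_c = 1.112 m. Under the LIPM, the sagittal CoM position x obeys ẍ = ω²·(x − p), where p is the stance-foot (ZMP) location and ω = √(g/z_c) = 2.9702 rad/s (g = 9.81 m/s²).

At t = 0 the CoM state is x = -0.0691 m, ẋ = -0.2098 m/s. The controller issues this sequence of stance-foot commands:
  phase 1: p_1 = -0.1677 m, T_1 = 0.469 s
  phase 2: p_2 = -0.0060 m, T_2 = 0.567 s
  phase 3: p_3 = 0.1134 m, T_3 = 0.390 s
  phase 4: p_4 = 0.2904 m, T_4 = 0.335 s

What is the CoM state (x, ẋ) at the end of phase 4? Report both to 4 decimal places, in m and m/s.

phase 1: p=-0.1677, T=0.469, ωT=1.393024, cosh=2.137666, sinh=1.889343; start (x,ẋ)=(-0.069100, -0.209800) → end (x,ẋ)=(-0.090380, 0.104834)
phase 2: p=-0.0060, T=0.567, ωT=1.684103, cosh=2.786615, sinh=2.601004; start (x,ẋ)=(-0.090380, 0.104834) → end (x,ẋ)=(-0.149331, -0.359745)
phase 3: p=0.1134, T=0.390, ωT=1.158378, cosh=1.749379, sinh=1.435384; start (x,ẋ)=(-0.149331, -0.359745) → end (x,ẋ)=(-0.520067, -1.749452)
phase 4: p=0.2904, T=0.335, ωT=0.995017, cosh=1.537244, sinh=1.167527; start (x,ẋ)=(-0.520067, -1.749452) → end (x,ẋ)=(-1.643160, -5.499862)

x = -1.6432, ẋ = -5.4999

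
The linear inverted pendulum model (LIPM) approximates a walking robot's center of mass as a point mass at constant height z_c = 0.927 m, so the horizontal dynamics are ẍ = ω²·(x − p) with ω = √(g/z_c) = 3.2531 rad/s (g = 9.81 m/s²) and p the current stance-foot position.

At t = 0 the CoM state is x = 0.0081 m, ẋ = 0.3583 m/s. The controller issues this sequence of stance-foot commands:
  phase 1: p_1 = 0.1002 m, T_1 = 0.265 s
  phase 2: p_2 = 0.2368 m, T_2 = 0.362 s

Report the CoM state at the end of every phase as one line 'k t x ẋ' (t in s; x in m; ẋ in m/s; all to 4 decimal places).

phase 1: p=0.1002, T=0.265, ωT=0.862071, cosh=1.395174, sinh=0.972887; start (x,ẋ)=(0.008100, 0.358300) → end (x,ẋ)=(0.078859, 0.208403)
phase 2: p=0.2368, T=0.362, ωT=1.177622, cosh=1.777328, sinh=1.469317; start (x,ẋ)=(0.078859, 0.208403) → end (x,ẋ)=(0.050217, -0.384529)

1 0.2650 0.0789 0.2084
2 0.6270 0.0502 -0.3845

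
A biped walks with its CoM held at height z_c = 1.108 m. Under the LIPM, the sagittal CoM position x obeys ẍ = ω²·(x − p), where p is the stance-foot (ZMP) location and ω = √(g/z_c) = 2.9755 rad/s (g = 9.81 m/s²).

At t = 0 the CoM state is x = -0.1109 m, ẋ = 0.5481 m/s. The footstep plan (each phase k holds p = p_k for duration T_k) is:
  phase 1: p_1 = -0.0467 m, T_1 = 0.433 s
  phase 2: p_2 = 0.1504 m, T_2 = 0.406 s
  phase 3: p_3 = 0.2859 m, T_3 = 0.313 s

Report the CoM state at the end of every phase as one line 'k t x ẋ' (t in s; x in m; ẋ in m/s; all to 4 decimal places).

1 0.4330 0.1367 0.7494
2 0.8390 0.5093 1.3039
3 1.1520 1.0831 2.6239

phase 1: p=-0.0467, T=0.433, ωT=1.288391, cosh=1.951331, sinh=1.675617; start (x,ẋ)=(-0.110900, 0.548100) → end (x,ẋ)=(0.136680, 0.749436)
phase 2: p=0.1504, T=0.406, ωT=1.208053, cosh=1.822870, sinh=1.524092; start (x,ẋ)=(0.136680, 0.749436) → end (x,ẋ)=(0.509263, 1.303908)
phase 3: p=0.2859, T=0.313, ωT=0.931331, cosh=1.465957, sinh=1.071929; start (x,ẋ)=(0.509263, 1.303908) → end (x,ẋ)=(1.083075, 2.623893)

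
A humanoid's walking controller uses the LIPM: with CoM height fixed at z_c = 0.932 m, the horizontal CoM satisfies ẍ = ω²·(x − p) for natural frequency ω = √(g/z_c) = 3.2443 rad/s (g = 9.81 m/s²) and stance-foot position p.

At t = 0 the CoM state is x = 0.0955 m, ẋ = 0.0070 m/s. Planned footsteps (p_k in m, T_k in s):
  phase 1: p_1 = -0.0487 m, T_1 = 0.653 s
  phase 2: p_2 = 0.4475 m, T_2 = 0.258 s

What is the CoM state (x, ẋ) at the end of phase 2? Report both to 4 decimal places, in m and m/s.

x = 1.1767, ẋ = 3.0389

phase 1: p=-0.0487, T=0.653, ωT=2.118528, cosh=4.219545, sinh=4.099337; start (x,ẋ)=(0.095500, 0.007000) → end (x,ẋ)=(0.568603, 1.947322)
phase 2: p=0.4475, T=0.258, ωT=0.837029, cosh=1.371246, sinh=0.938251; start (x,ẋ)=(0.568603, 1.947322) → end (x,ẋ)=(1.176727, 3.038890)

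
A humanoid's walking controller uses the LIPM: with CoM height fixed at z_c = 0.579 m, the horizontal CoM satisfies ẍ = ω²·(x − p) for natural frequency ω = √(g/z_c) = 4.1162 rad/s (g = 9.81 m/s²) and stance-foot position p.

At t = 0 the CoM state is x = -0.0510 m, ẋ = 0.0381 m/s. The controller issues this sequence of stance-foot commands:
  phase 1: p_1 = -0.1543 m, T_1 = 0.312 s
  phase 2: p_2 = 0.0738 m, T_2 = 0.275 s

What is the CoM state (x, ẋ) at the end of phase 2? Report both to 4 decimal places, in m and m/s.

phase 1: p=-0.1543, T=0.312, ωT=1.284254, cosh=1.944415, sinh=1.667558; start (x,ẋ)=(-0.051000, 0.038100) → end (x,ẋ)=(0.061993, 0.783134)
phase 2: p=0.0738, T=0.275, ωT=1.131955, cosh=1.712058, sinh=1.389656; start (x,ẋ)=(0.061993, 0.783134) → end (x,ẋ)=(0.317977, 1.273235)

x = 0.3180, ẋ = 1.2732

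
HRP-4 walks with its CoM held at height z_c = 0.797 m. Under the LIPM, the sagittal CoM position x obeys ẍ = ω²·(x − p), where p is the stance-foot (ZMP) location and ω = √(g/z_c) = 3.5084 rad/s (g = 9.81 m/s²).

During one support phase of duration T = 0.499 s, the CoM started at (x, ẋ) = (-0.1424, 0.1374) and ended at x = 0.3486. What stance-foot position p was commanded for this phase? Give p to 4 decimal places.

p = -0.3365

ωT = 3.5084·0.499 = 1.750692; cosh(ωT) = 2.966119, sinh(ωT) = 2.792465
x(T) = p + (x₀−p)·cosh(ωT) + (ẋ₀/ω)·sinh(ωT) ⇒ p·(1 − cosh) = x(T) − x₀·cosh − (ẋ₀/ω)·sinh
numerator   = 0.3486 − (-0.1424)·2.966119 − (0.1374/3.5084)·2.792465 = 0.661614
denominator = 1 − 2.966119 = -1.966119
p = 0.661614 / -1.966119 = -0.3365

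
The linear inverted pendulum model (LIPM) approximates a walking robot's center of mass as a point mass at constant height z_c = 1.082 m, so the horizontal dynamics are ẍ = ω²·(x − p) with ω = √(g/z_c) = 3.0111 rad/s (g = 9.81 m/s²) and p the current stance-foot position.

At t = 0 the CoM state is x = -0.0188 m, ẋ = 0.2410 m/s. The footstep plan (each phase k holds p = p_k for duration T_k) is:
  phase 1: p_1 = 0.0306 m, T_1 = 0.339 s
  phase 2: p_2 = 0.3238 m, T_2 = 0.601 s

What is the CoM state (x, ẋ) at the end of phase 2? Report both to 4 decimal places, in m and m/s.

phase 1: p=0.0306, T=0.339, ωT=1.020763, cosh=1.567816, sinh=1.207496; start (x,ẋ)=(-0.018800, 0.241000) → end (x,ẋ)=(0.049794, 0.198231)
phase 2: p=0.3238, T=0.601, ωT=1.809671, cosh=3.136073, sinh=2.972365; start (x,ẋ)=(0.049794, 0.198231) → end (x,ẋ)=(-0.339821, -1.830708)

x = -0.3398, ẋ = -1.8307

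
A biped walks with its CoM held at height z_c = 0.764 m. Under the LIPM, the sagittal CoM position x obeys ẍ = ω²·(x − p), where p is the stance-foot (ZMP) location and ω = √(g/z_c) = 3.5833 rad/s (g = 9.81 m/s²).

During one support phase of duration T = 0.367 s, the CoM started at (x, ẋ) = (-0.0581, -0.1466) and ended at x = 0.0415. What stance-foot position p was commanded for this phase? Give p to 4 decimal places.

p = -0.2290

ωT = 3.5833·0.367 = 1.315071; cosh(ωT) = 1.996736, sinh(ωT) = 1.728280
x(T) = p + (x₀−p)·cosh(ωT) + (ẋ₀/ω)·sinh(ωT) ⇒ p·(1 − cosh) = x(T) − x₀·cosh − (ẋ₀/ω)·sinh
numerator   = 0.0415 − (-0.0581)·1.996736 − (-0.1466/3.5833)·1.728280 = 0.228218
denominator = 1 − 1.996736 = -0.996736
p = 0.228218 / -0.996736 = -0.2290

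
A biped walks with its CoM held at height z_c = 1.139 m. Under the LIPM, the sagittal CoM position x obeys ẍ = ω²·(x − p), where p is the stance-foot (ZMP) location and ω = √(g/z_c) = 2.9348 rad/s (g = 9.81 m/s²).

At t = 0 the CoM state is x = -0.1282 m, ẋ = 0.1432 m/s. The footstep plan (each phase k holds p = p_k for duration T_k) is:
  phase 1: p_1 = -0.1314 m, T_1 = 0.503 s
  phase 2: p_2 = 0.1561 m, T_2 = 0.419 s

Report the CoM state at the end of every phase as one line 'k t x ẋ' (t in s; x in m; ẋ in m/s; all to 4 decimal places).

1 0.5030 -0.0228 0.3492
2 0.9220 0.0100 -0.1731

phase 1: p=-0.1314, T=0.503, ωT=1.476204, cosh=2.302403, sinh=2.073900; start (x,ẋ)=(-0.128200, 0.143200) → end (x,ẋ)=(-0.022839, 0.349181)
phase 2: p=0.1561, T=0.419, ωT=1.229681, cosh=1.856262, sinh=1.563877; start (x,ẋ)=(-0.022839, 0.349181) → end (x,ẋ)=(0.010012, -0.173098)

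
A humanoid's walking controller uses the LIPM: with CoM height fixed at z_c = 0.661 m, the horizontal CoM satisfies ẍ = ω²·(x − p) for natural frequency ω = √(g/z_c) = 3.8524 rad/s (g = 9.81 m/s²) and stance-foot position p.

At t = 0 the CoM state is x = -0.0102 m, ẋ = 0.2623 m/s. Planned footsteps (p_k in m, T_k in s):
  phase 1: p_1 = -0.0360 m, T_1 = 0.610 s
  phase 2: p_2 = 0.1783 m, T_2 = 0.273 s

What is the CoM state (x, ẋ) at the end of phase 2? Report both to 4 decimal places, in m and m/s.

phase 1: p=-0.0360, T=0.610, ωT=2.349964, cosh=5.290282, sinh=5.194910; start (x,ẋ)=(-0.010200, 0.262300) → end (x,ẋ)=(0.454197, 1.903973)
phase 2: p=0.1783, T=0.273, ωT=1.051705, cosh=1.605935, sinh=1.256593; start (x,ẋ)=(0.454197, 1.903973) → end (x,ẋ)=(1.242420, 4.393248)

x = 1.2424, ẋ = 4.3932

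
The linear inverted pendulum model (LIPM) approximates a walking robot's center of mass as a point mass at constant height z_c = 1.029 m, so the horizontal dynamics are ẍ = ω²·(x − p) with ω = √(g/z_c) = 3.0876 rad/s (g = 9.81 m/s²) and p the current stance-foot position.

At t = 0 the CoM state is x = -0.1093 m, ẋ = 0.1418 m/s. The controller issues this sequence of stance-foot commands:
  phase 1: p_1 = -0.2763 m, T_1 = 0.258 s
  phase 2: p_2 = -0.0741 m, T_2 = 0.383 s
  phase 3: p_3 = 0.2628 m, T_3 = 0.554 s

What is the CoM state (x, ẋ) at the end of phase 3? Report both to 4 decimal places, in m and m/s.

x = 1.7336, ẋ = 4.7546

phase 1: p=-0.2763, T=0.258, ωT=0.796601, cosh=1.334424, sinh=0.883565; start (x,ẋ)=(-0.109300, 0.141800) → end (x,ẋ)=(-0.012873, 0.644813)
phase 2: p=-0.0741, T=0.383, ωT=1.182551, cosh=1.784591, sinh=1.478095; start (x,ẋ)=(-0.012873, 0.644813) → end (x,ẋ)=(0.343850, 1.430154)
phase 3: p=0.2628, T=0.554, ωT=1.710530, cosh=2.856332, sinh=2.675562; start (x,ẋ)=(0.343850, 1.430154) → end (x,ẋ)=(1.733607, 4.754554)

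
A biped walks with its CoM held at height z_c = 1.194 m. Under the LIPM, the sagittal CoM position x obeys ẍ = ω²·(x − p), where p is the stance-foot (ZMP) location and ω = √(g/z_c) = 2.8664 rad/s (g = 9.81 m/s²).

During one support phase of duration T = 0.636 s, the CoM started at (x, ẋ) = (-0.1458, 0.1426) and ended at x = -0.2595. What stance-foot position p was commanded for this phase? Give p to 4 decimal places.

p = -0.0246

ωT = 2.8664·0.636 = 1.823030; cosh(ωT) = 3.176063, sinh(ωT) = 3.014527
x(T) = p + (x₀−p)·cosh(ωT) + (ẋ₀/ω)·sinh(ωT) ⇒ p·(1 − cosh) = x(T) − x₀·cosh − (ẋ₀/ω)·sinh
numerator   = -0.2595 − (-0.1458)·3.176063 − (0.1426/2.8664)·3.014527 = 0.053601
denominator = 1 − 3.176063 = -2.176063
p = 0.053601 / -2.176063 = -0.0246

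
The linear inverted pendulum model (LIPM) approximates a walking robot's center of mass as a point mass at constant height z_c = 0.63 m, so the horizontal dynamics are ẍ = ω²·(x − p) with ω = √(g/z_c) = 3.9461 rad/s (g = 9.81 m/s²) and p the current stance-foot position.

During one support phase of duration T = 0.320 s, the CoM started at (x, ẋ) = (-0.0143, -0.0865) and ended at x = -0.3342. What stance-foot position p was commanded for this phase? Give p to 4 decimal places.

p = 0.2984

ωT = 3.9461·0.320 = 1.262752; cosh(ωT) = 1.909006, sinh(ωT) = 1.626131
x(T) = p + (x₀−p)·cosh(ωT) + (ẋ₀/ω)·sinh(ωT) ⇒ p·(1 − cosh) = x(T) − x₀·cosh − (ẋ₀/ω)·sinh
numerator   = -0.3342 − (-0.0143)·1.909006 − (-0.0865/3.9461)·1.626131 = -0.271256
denominator = 1 − 1.909006 = -0.909006
p = -0.271256 / -0.909006 = 0.2984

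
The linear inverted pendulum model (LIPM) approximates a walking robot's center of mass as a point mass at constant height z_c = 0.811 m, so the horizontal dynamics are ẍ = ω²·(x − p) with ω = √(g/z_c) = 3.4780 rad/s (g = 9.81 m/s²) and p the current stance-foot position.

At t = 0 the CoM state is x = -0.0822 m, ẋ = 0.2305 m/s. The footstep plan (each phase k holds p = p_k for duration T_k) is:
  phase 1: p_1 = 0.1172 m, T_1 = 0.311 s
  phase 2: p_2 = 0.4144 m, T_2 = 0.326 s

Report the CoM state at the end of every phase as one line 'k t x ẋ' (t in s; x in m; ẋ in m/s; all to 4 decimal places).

phase 1: p=0.1172, T=0.311, ωT=1.081658, cosh=1.644299, sinh=1.305266; start (x,ẋ)=(-0.082200, 0.230500) → end (x,ẋ)=(-0.124168, -0.526209)
phase 2: p=0.4144, T=0.326, ωT=1.133828, cosh=1.714664, sinh=1.392865; start (x,ẋ)=(-0.124168, -0.526209) → end (x,ẋ)=(-0.719799, -3.511304)

1 0.3110 -0.1242 -0.5262
2 0.6370 -0.7198 -3.5113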